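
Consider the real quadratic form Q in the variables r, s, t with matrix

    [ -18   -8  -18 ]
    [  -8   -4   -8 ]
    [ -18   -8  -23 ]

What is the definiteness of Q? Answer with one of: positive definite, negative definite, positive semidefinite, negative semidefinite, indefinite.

negative definite

Leading principal minors: Δ_1 = -18, Δ_2 = 8, Δ_3 = -40.
The signs alternate starting with Δ_1 < 0, so by Sylvester's criterion Q is negative definite.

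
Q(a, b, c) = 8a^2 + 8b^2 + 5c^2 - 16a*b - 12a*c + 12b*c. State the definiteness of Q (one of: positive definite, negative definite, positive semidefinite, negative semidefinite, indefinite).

Write A = [[8, -8, -6], [-8, 8, 6], [-6, 6, 5]].
Congruent diagonalization of A (simultaneous row and column reduction) yields pivots 8, 0, 1/2.
Counting signs: 2 positive, 1 zero.
Hence Q is positive semidefinite.

positive semidefinite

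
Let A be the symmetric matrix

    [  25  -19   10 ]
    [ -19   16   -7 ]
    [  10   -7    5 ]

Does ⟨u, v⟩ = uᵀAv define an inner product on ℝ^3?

yes

Congruent diagonalization of A (simultaneous row and column reduction) yields pivots 25, 39/25, 10/13.
So there are 3 positive pivots.
Hence Q is positive definite.
⟨·,·⟩ is an inner product exactly when A is positive definite.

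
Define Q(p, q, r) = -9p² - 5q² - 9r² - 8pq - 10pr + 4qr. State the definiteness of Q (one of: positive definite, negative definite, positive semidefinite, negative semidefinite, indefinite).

The symmetric matrix of Q is A = [[-9, -4, -5], [-4, -5, 2], [-5, 2, -9]].
Leading principal minors: Δ_1 = -9, Δ_2 = 29, Δ_3 = -20.
The signs alternate starting with Δ_1 < 0, so by Sylvester's criterion Q is negative definite.

negative definite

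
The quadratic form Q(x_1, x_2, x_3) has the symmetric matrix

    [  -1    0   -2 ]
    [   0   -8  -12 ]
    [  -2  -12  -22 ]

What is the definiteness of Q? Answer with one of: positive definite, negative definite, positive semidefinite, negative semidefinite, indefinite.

negative semidefinite

Congruent diagonalization of A (simultaneous row and column reduction) yields pivots -1, -8, 0.
That gives 2 negative, 1 zero pivots.
Hence Q is negative semidefinite.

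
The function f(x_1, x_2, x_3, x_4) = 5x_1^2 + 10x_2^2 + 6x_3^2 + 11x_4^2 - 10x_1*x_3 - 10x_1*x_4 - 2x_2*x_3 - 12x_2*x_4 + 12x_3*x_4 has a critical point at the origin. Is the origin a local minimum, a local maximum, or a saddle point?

The Hessian at the origin is H = [[10, 0, -10, -10], [0, 20, -2, -12], [-10, -2, 12, 12], [-10, -12, 12, 22]].
Applying the same elementary operations to the rows and columns of H produces a congruent diagonal matrix with entries 10, 20, 9/5, 40/9.
That gives 4 positive pivots.
H is positive definite, so the origin is a strict local minimum.

local minimum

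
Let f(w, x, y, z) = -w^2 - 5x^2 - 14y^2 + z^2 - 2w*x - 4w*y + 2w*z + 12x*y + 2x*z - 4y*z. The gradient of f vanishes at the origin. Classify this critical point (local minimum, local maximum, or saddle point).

saddle point

The Hessian at the origin is H = [[-2, -2, -4, 2], [-2, -10, 12, 2], [-4, 12, -28, -4], [2, 2, -4, 2]].
Symmetric row and column elimination reduces H to a congruent diagonal form with pivots -2, -8, 12, -4/3.
So there are 1 positive, 3 negative pivots.
H is indefinite, so the origin is a saddle point.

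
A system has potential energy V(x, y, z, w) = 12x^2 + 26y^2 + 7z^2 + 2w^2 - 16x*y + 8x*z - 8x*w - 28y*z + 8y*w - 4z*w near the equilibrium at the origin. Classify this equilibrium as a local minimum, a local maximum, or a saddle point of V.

The Hessian at the origin is H = [[24, -16, 8, -8], [-16, 52, -28, 8], [8, -28, 14, -4], [-8, 8, -4, 4]].
Applying the same elementary operations to the rows and columns of H produces a congruent diagonal matrix with entries 24, 124/3, -34/31, 20/17.
Counting signs: 3 positive, 1 negative.
H is indefinite, so the origin is a saddle point.

saddle point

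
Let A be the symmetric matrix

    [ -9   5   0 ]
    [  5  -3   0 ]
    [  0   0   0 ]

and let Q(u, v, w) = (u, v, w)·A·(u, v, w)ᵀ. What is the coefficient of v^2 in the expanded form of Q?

-3

The coefficient of v^2 is the diagonal entry A[2,2] = -3.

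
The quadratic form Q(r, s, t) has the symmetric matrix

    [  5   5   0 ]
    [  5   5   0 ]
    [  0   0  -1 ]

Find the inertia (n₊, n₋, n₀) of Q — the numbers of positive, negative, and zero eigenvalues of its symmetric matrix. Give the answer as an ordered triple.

(1, 1, 1)

Congruent diagonalization of A (simultaneous row and column reduction) yields pivots 5, 0, -1.
Counting signs: 1 positive, 1 negative, 1 zero.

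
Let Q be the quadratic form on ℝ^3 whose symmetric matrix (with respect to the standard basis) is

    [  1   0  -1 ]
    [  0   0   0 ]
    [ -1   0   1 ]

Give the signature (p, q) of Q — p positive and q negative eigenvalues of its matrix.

(1, 0)

Congruent diagonalization of A (simultaneous row and column reduction) yields pivots 1, 0, 0.
That gives 1 positive, 2 zero pivots.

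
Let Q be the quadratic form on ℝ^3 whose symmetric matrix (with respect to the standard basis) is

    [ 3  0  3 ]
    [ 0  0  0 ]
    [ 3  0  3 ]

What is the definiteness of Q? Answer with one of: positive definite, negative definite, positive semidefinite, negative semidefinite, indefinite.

positive semidefinite

Applying the same elementary operations to the rows and columns of A produces a congruent diagonal matrix with entries 3, 0, 0.
That gives 1 positive, 2 zero pivots.
Hence Q is positive semidefinite.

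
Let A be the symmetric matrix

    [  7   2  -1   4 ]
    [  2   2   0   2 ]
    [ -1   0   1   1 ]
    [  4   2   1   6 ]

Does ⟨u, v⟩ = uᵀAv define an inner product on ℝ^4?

Leading principal minors: Δ_1 = 7, Δ_2 = 10, Δ_3 = 8, Δ_4 = 6.
All leading principal minors are positive, so by Sylvester's criterion Q is positive definite.
⟨·,·⟩ is an inner product exactly when A is positive definite.

yes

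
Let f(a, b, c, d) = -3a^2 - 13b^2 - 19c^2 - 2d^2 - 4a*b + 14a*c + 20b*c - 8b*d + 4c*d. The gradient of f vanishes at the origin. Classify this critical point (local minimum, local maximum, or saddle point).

local maximum

The Hessian at the origin is H = [[-6, -4, 14, 0], [-4, -26, 20, -8], [14, 20, -38, 4], [0, -8, 4, -4]].
Congruent diagonalization of H (simultaneous row and column reduction) yields pivots -6, -70/3, -16/35, -1.
So there are 4 negative pivots.
H is negative definite, so the origin is a strict local maximum.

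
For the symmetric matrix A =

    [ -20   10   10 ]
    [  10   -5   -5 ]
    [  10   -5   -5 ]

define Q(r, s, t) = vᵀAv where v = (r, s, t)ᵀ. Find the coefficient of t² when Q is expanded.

-5

The coefficient of t² is the diagonal entry A[3,3] = -5.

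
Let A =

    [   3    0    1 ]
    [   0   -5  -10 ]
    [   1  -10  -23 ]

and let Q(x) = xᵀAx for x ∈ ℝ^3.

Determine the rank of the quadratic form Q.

Symmetric row and column elimination reduces A to a congruent diagonal form with pivots 3, -5, -10/3.
That gives 1 positive, 2 negative pivots.
The rank is the number of nonzero pivots: 3.

3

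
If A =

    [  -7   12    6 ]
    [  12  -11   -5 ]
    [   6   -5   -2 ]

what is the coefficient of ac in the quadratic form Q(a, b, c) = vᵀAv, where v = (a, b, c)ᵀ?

The coefficient of ac is A[1,3] + A[3,1] = 2·6 = 12.

12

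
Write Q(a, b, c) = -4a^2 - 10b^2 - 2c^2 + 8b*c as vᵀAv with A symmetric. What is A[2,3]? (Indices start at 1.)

4

The coefficient of b·c in Q is 8. For a symmetric A this equals A[2,3] + A[3,2] = 2·A[2,3].
So A[2,3] = 8/2 = 4.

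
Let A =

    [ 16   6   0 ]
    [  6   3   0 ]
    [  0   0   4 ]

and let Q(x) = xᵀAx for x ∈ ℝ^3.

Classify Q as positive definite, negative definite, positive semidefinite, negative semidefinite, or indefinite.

positive definite

Leading principal minors: Δ_1 = 16, Δ_2 = 12, Δ_3 = 48.
All leading principal minors are positive, so by Sylvester's criterion Q is positive definite.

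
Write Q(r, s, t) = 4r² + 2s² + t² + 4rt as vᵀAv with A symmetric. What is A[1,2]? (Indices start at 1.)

0

The coefficient of r·s in Q is 0. For a symmetric A this equals A[1,2] + A[2,1] = 2·A[1,2].
So A[1,2] = 0/2 = 0.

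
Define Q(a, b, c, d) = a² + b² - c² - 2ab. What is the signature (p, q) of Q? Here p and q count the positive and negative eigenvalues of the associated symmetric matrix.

The symmetric matrix is A = [[1, -1, 0, 0], [-1, 1, 0, 0], [0, 0, -1, 0], [0, 0, 0, 0]].
Applying the same elementary operations to the rows and columns of A produces a congruent diagonal matrix with entries 1, 0, -1, 0.
So there are 1 positive, 1 negative, 2 zero pivots.

(1, 1)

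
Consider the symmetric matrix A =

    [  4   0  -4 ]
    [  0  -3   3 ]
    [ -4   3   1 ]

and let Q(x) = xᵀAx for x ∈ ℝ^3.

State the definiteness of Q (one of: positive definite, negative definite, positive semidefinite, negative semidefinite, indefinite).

indefinite

Symmetric row and column elimination reduces A to a congruent diagonal form with pivots 4, -3, 0.
That gives 1 positive, 1 negative, 1 zero pivots.
Hence Q is indefinite.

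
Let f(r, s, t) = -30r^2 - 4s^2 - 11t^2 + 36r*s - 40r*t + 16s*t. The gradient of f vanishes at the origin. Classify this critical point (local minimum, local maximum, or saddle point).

saddle point

The Hessian at the origin is H = [[-60, 36, -40], [36, -8, 16], [-40, 16, -22]].
Symmetric row and column elimination reduces H to a congruent diagonal form with pivots -60, 68/5, -2/51.
So there are 1 positive, 2 negative pivots.
H is indefinite, so the origin is a saddle point.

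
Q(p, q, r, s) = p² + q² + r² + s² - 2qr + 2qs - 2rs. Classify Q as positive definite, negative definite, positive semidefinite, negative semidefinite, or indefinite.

positive semidefinite

Write A = [[1, 0, 0, 0], [0, 1, -1, 1], [0, -1, 1, -1], [0, 1, -1, 1]].
Applying the same elementary operations to the rows and columns of A produces a congruent diagonal matrix with entries 1, 1, 0, 0.
So there are 2 positive, 2 zero pivots.
Hence Q is positive semidefinite.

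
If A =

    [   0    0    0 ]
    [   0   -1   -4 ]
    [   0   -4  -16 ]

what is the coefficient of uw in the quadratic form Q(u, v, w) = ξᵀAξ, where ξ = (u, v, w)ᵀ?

0

The coefficient of uw is A[1,3] + A[3,1] = 2·0 = 0.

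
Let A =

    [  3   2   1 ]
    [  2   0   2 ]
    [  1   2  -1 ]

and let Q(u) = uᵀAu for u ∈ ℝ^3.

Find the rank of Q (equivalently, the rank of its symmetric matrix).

Applying the same elementary operations to the rows and columns of A produces a congruent diagonal matrix with entries 3, -4/3, 0.
Counting signs: 1 positive, 1 negative, 1 zero.
The rank is the number of nonzero pivots: 2.

2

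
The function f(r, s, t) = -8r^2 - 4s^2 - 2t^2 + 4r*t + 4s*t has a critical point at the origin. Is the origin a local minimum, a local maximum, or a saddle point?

The Hessian at the origin is H = [[-16, 0, 4], [0, -8, 4], [4, 4, -4]].
Applying the same elementary operations to the rows and columns of H produces a congruent diagonal matrix with entries -16, -8, -1.
Counting signs: 3 negative.
H is negative definite, so the origin is a strict local maximum.

local maximum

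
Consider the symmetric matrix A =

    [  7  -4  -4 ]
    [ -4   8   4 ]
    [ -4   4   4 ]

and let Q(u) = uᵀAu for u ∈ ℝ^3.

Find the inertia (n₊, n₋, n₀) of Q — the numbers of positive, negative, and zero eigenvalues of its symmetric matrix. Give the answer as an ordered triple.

Row-reducing A symmetrically gives the diagonal entries 7, 40/7, 6/5.
That gives 3 positive pivots.

(3, 0, 0)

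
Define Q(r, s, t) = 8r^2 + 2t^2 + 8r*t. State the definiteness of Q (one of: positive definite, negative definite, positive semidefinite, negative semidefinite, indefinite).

The associated matrix is A = [[8, 0, 4], [0, 0, 0], [4, 0, 2]].
Row-reducing A symmetrically gives the diagonal entries 8, 0, 0.
That gives 1 positive, 2 zero pivots.
Hence Q is positive semidefinite.

positive semidefinite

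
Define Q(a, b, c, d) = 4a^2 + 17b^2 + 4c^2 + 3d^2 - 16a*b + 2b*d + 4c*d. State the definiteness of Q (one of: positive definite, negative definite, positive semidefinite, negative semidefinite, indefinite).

positive definite

The symmetric matrix of Q is A = [[4, -8, 0, 0], [-8, 17, 0, 1], [0, 0, 4, 2], [0, 1, 2, 3]].
Leading principal minors: Δ_1 = 4, Δ_2 = 4, Δ_3 = 16, Δ_4 = 16.
All leading principal minors are positive, so by Sylvester's criterion Q is positive definite.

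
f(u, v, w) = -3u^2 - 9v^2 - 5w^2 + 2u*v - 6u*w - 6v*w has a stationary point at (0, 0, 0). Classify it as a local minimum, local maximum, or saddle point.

The Hessian at the origin is H = [[-6, 2, -6], [2, -18, -6], [-6, -6, -10]].
Congruent diagonalization of H (simultaneous row and column reduction) yields pivots -6, -52/3, -4/13.
That gives 3 negative pivots.
H is negative definite, so the origin is a strict local maximum.

local maximum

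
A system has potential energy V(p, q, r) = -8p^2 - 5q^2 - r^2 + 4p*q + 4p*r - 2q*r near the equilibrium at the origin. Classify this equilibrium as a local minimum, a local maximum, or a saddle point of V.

The Hessian at the origin is H = [[-16, 4, 4], [4, -10, -2], [4, -2, -2]].
Congruent diagonalization of H (simultaneous row and column reduction) yields pivots -16, -9, -8/9.
That gives 3 negative pivots.
H is negative definite, so the origin is a strict local maximum.

local maximum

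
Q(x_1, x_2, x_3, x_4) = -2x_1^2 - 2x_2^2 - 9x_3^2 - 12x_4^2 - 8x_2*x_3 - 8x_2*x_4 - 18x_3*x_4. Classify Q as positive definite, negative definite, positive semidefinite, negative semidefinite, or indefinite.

negative definite

The symmetric matrix of Q is A = [[-2, 0, 0, 0], [0, -2, -4, -4], [0, -4, -9, -9], [0, -4, -9, -12]].
Leading principal minors: Δ_1 = -2, Δ_2 = 4, Δ_3 = -4, Δ_4 = 12.
The signs alternate starting with Δ_1 < 0, so by Sylvester's criterion Q is negative definite.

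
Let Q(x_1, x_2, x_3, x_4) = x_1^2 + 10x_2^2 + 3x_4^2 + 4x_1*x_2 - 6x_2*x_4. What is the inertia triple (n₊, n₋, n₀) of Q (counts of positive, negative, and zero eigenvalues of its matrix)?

The symmetric matrix is A = [[1, 2, 0, 0], [2, 10, 0, -3], [0, 0, 0, 0], [0, -3, 0, 3]].
Congruent diagonalization of A (simultaneous row and column reduction) yields pivots 1, 6, 0, 3/2.
So there are 3 positive, 1 zero pivots.

(3, 0, 1)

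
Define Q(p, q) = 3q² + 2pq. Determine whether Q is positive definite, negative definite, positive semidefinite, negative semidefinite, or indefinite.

The symmetric matrix of Q is [[0, 1], [1, 3]].
For the 2×2 matrix [[0, 1], [1, 3]]: det = 0·3 − (1)² = -1, trace = 3.
det < 0 so the eigenvalues have opposite signs; the form is indefinite.

indefinite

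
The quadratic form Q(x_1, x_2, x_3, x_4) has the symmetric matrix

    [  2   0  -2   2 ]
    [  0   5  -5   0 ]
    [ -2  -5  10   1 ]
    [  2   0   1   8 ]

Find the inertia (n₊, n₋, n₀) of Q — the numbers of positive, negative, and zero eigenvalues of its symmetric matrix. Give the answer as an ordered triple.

Applying the same elementary operations to the rows and columns of A produces a congruent diagonal matrix with entries 2, 5, 3, 3.
That gives 4 positive pivots.

(4, 0, 0)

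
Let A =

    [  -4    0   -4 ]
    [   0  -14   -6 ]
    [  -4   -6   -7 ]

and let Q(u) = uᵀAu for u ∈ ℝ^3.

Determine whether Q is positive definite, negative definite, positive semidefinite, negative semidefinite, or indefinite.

Congruent diagonalization of A (simultaneous row and column reduction) yields pivots -4, -14, -3/7.
That gives 3 negative pivots.
Hence Q is negative definite.

negative definite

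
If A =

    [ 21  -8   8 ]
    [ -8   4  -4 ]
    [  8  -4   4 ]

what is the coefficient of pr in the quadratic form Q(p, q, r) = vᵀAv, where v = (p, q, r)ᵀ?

The coefficient of pr is A[1,3] + A[3,1] = 2·8 = 16.

16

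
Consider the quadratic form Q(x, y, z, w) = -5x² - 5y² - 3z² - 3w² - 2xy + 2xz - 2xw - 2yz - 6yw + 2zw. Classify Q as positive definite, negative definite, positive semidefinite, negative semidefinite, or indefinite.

The symmetric matrix of Q is A = [[-5, -1, 1, -1], [-1, -5, -1, -3], [1, -1, -3, 1], [-1, -3, 1, -3]].
Leading principal minors: Δ_1 = -5, Δ_2 = 24, Δ_3 = -60, Δ_4 = 16.
The signs alternate starting with Δ_1 < 0, so by Sylvester's criterion Q is negative definite.

negative definite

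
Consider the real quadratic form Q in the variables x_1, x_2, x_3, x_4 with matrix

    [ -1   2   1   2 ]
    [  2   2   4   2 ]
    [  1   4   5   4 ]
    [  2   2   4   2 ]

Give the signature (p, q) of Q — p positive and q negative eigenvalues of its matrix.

Symmetric row and column elimination reduces A to a congruent diagonal form with pivots -1, 6, 0, 0.
So there are 1 positive, 1 negative, 2 zero pivots.

(1, 1)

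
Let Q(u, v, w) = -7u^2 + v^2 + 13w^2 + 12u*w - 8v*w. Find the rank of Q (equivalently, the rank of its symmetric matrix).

3

Write A = [[-7, 0, 6], [0, 1, -4], [6, -4, 13]].
Congruent diagonalization of A (simultaneous row and column reduction) yields pivots -7, 1, 15/7.
That gives 2 positive, 1 negative pivots.
The rank is the number of nonzero pivots: 3.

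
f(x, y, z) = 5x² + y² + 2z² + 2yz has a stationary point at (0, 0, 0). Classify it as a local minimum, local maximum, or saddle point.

The Hessian at the origin is H = [[10, 0, 0], [0, 2, 2], [0, 2, 4]].
Symmetric row and column elimination reduces H to a congruent diagonal form with pivots 10, 2, 2.
So there are 3 positive pivots.
H is positive definite, so the origin is a strict local minimum.

local minimum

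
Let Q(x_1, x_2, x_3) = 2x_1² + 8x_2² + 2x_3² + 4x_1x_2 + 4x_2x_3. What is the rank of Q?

The associated matrix is A = [[2, 2, 0], [2, 8, 2], [0, 2, 2]].
Applying the same elementary operations to the rows and columns of A produces a congruent diagonal matrix with entries 2, 6, 4/3.
So there are 3 positive pivots.
The rank is the number of nonzero pivots: 3.

3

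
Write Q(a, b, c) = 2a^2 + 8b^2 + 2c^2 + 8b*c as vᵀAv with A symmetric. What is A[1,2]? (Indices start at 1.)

0

The coefficient of a·b in Q is 0. For a symmetric A this equals A[1,2] + A[2,1] = 2·A[1,2].
So A[1,2] = 0/2 = 0.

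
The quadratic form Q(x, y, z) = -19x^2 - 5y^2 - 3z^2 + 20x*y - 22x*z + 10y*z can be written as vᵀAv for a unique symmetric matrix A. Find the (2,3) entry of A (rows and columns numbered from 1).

The coefficient of y·z in Q is 10. For a symmetric A this equals A[2,3] + A[3,2] = 2·A[2,3].
So A[2,3] = 10/2 = 5.

5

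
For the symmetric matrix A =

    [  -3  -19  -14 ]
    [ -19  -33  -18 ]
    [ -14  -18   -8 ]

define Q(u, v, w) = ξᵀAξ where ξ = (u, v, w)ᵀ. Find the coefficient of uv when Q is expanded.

The coefficient of uv is A[1,2] + A[2,1] = 2·(-19) = -38.

-38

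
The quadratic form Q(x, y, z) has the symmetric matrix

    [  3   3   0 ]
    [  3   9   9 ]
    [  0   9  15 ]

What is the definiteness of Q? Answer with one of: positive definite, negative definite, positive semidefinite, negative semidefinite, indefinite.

Leading principal minors: Δ_1 = 3, Δ_2 = 18, Δ_3 = 27.
All leading principal minors are positive, so by Sylvester's criterion Q is positive definite.

positive definite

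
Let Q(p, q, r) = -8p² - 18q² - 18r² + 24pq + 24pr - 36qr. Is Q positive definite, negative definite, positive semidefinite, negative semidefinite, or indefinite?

The symmetric matrix is A = [[-8, 12, 12], [12, -18, -18], [12, -18, -18]].
Congruent diagonalization of A (simultaneous row and column reduction) yields pivots -8, 0, 0.
Counting signs: 1 negative, 2 zero.
Hence Q is negative semidefinite.

negative semidefinite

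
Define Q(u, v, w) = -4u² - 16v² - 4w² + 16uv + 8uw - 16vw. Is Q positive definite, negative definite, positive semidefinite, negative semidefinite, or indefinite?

negative semidefinite

Write A = [[-4, 8, 4], [8, -16, -8], [4, -8, -4]].
Symmetric row and column elimination reduces A to a congruent diagonal form with pivots -4, 0, 0.
That gives 1 negative, 2 zero pivots.
Hence Q is negative semidefinite.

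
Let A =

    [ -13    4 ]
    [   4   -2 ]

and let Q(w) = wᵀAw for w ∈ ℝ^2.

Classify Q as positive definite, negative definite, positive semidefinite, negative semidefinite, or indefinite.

negative definite

For the 2×2 matrix [[-13, 4], [4, -2]]: det = -13·-2 − (4)² = 10, trace = -15.
det > 0 so both eigenvalues share the sign of the trace; trace = -15 < 0 ⇒ both negative.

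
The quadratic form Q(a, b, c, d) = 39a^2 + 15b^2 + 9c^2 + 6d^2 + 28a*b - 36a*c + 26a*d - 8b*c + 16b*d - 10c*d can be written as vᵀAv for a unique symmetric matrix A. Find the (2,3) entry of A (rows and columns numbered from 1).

The coefficient of b·c in Q is -8. For a symmetric A this equals A[2,3] + A[3,2] = 2·A[2,3].
So A[2,3] = -8/2 = -4.

-4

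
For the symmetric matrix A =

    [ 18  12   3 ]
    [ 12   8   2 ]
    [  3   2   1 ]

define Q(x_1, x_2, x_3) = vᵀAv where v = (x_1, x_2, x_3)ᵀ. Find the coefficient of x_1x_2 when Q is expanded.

24

The coefficient of x_1x_2 is A[1,2] + A[2,1] = 2·12 = 24.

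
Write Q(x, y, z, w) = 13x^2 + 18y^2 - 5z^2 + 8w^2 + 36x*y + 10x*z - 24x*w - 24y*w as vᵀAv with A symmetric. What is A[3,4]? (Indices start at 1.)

0

The coefficient of z·w in Q is 0. For a symmetric A this equals A[3,4] + A[4,3] = 2·A[3,4].
So A[3,4] = 0/2 = 0.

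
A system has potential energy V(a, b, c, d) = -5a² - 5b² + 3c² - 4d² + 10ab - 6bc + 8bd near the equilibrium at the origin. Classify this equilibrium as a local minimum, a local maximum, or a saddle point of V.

The Hessian at the origin is H = [[-10, 10, 0, 0], [10, -10, -6, 8], [0, -6, 6, 0], [0, 8, 0, -8]].
H is indefinite, so the origin is a saddle point.

saddle point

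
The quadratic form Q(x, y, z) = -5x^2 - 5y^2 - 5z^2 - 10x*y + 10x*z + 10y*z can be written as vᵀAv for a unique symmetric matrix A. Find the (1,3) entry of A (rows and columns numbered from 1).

5

The coefficient of x·z in Q is 10. For a symmetric A this equals A[1,3] + A[3,1] = 2·A[1,3].
So A[1,3] = 10/2 = 5.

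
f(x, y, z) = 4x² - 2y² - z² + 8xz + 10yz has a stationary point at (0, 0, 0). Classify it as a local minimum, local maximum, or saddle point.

saddle point

The Hessian at the origin is H = [[8, 0, 8], [0, -4, 10], [8, 10, -2]].
Row-reducing H symmetrically gives the diagonal entries 8, -4, 15.
That gives 2 positive, 1 negative pivots.
H is indefinite, so the origin is a saddle point.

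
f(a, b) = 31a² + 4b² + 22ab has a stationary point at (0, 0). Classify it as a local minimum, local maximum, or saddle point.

local minimum

The Hessian at the origin is H = [[62, 22], [22, 8]].
det H = 62·8 − (22)² = 12 > 0 and H[1,1] = 62 > 0, so H is positive definite.
Therefore the origin is a local minimum.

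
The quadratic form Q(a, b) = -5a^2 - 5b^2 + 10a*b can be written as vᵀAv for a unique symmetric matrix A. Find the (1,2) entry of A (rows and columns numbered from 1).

The coefficient of a·b in Q is 10. For a symmetric A this equals A[1,2] + A[2,1] = 2·A[1,2].
So A[1,2] = 10/2 = 5.

5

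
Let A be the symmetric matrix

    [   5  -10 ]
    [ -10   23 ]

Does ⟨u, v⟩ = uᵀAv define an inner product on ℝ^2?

yes

For the 2×2 matrix [[5, -10], [-10, 23]]: det = 5·23 − (-10)² = 15, trace = 28.
det > 0 so both eigenvalues share the sign of the trace; trace = 28 > 0 ⇒ both positive.
⟨·,·⟩ is an inner product exactly when A is positive definite.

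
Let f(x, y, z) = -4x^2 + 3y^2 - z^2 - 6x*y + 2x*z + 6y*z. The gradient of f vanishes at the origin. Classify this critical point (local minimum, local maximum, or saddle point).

The Hessian at the origin is H = [[-8, -6, 2], [-6, 6, 6], [2, 6, -2]].
Congruent diagonalization of H (simultaneous row and column reduction) yields pivots -8, 21/2, -24/7.
That gives 1 positive, 2 negative pivots.
H is indefinite, so the origin is a saddle point.

saddle point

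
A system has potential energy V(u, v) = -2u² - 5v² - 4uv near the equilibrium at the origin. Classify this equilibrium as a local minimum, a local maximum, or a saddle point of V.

local maximum

The Hessian at the origin is H = [[-4, -4], [-4, -10]].
det H = -4·-10 − (-4)² = 24 > 0 and H[1,1] = -4 < 0, so H is negative definite.
Therefore the origin is a local maximum.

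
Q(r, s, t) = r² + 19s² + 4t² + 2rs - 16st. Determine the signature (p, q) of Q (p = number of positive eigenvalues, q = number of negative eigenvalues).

Write A = [[1, 1, 0], [1, 19, -8], [0, -8, 4]].
An LDLᵀ factorisation of A has diagonal entries 1, 18, 4/9.
Counting signs: 3 positive.

(3, 0)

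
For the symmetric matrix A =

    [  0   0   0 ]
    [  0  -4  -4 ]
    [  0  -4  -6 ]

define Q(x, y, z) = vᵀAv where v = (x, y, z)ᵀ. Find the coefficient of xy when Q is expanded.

0

The coefficient of xy is A[1,2] + A[2,1] = 2·0 = 0.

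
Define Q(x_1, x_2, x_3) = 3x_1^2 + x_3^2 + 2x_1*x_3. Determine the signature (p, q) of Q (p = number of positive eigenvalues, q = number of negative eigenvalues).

(2, 0)

The associated matrix is A = [[3, 0, 1], [0, 0, 0], [1, 0, 1]].
Symmetric row and column elimination reduces A to a congruent diagonal form with pivots 3, 0, 2/3.
So there are 2 positive, 1 zero pivots.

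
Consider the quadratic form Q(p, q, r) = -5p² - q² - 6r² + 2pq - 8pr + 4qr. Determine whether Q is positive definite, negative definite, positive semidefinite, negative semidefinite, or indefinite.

negative definite

Write A = [[-5, 1, -4], [1, -1, 2], [-4, 2, -6]].
Congruent diagonalization of A (simultaneous row and column reduction) yields pivots -5, -4/5, -1.
Counting signs: 3 negative.
Hence Q is negative definite.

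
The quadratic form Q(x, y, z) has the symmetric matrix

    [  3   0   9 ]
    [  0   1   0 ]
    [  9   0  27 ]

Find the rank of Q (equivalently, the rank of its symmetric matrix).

Row-reducing A symmetrically gives the diagonal entries 3, 1, 0.
Counting signs: 2 positive, 1 zero.
The rank is the number of nonzero pivots: 2.

2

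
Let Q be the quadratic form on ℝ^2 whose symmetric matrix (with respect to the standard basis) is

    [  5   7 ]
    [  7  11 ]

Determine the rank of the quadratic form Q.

Symmetric row and column elimination reduces A to a congruent diagonal form with pivots 5, 6/5.
That gives 2 positive pivots.
The rank is the number of nonzero pivots: 2.

2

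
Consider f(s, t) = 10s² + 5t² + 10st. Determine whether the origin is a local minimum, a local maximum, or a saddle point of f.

local minimum

The Hessian at the origin is H = [[20, 10], [10, 10]].
det H = 20·10 − (10)² = 100 > 0 and H[1,1] = 20 > 0, so H is positive definite.
Therefore the origin is a local minimum.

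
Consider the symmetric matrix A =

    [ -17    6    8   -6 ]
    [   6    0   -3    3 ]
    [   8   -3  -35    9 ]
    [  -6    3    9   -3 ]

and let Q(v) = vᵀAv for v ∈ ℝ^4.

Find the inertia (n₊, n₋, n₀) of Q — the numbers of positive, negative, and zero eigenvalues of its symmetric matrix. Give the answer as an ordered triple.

Symmetric row and column elimination reduces A to a congruent diagonal form with pivots -17, 36/17, -125/4, 0.
Counting signs: 1 positive, 2 negative, 1 zero.

(1, 2, 1)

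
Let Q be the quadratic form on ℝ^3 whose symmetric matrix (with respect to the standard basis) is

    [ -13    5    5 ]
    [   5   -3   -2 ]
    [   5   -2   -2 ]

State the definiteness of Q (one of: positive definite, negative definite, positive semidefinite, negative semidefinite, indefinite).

An LDLᵀ factorisation of A has diagonal entries -13, -14/13, -1/14.
So there are 3 negative pivots.
Hence Q is negative definite.

negative definite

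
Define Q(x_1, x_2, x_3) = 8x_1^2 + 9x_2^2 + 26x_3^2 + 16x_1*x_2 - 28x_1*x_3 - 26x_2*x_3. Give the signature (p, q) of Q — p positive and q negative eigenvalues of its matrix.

(3, 0)

Write A = [[8, 8, -14], [8, 9, -13], [-14, -13, 26]].
Congruent diagonalization of A (simultaneous row and column reduction) yields pivots 8, 1, 1/2.
That gives 3 positive pivots.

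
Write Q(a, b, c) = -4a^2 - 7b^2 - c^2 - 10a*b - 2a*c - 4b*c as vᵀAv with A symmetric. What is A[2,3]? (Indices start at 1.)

-2

The coefficient of b·c in Q is -4. For a symmetric A this equals A[2,3] + A[3,2] = 2·A[2,3].
So A[2,3] = -4/2 = -2.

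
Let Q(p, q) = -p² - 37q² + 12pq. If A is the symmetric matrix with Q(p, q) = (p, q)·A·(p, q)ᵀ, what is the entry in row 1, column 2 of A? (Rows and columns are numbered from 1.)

6

The coefficient of p·q in Q is 12. For a symmetric A this equals A[1,2] + A[2,1] = 2·A[1,2].
So A[1,2] = 12/2 = 6.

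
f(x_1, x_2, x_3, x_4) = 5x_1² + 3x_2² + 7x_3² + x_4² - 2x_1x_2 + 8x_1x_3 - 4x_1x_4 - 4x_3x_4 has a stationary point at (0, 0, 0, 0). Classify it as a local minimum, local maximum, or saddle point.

The Hessian at the origin is H = [[10, -2, 8, -4], [-2, 6, 0, 0], [8, 0, 14, -4], [-4, 0, -4, 2]].
Symmetric row and column elimination reduces H to a congruent diagonal form with pivots 10, 28/5, 50/7, 6/25.
That gives 4 positive pivots.
H is positive definite, so the origin is a strict local minimum.

local minimum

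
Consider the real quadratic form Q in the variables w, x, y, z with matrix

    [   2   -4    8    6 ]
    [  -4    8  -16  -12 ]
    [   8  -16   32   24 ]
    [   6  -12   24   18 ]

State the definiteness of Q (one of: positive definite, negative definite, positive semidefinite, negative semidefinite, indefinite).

positive semidefinite

Symmetric row and column elimination reduces A to a congruent diagonal form with pivots 2, 0, 0, 0.
So there are 1 positive, 3 zero pivots.
Hence Q is positive semidefinite.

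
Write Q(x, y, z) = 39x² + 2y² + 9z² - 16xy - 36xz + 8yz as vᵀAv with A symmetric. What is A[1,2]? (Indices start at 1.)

-8

The coefficient of x·y in Q is -16. For a symmetric A this equals A[1,2] + A[2,1] = 2·A[1,2].
So A[1,2] = -16/2 = -8.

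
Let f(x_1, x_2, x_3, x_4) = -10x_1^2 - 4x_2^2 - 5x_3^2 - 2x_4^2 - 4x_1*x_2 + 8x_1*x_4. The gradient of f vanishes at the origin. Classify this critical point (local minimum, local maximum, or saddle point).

The Hessian at the origin is H = [[-20, -4, 0, 8], [-4, -8, 0, 0], [0, 0, -10, 0], [8, 0, 0, -4]].
Congruent diagonalization of H (simultaneous row and column reduction) yields pivots -20, -36/5, -10, -4/9.
So there are 4 negative pivots.
H is negative definite, so the origin is a strict local maximum.

local maximum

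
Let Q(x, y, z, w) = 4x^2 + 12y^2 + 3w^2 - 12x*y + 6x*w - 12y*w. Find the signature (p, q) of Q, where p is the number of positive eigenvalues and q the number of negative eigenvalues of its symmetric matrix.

(2, 0)

The symmetric matrix is A = [[4, -6, 0, 3], [-6, 12, 0, -6], [0, 0, 0, 0], [3, -6, 0, 3]].
Congruent diagonalization of A (simultaneous row and column reduction) yields pivots 4, 3, 0, 0.
That gives 2 positive, 2 zero pivots.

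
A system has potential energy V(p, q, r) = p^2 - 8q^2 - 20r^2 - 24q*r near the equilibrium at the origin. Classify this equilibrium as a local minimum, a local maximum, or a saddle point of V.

saddle point

The Hessian at the origin is H = [[2, 0, 0], [0, -16, -24], [0, -24, -40]].
Congruent diagonalization of H (simultaneous row and column reduction) yields pivots 2, -16, -4.
That gives 1 positive, 2 negative pivots.
H is indefinite, so the origin is a saddle point.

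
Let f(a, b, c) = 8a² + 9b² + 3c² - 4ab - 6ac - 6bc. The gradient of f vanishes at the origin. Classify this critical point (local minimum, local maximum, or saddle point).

local minimum

The Hessian at the origin is H = [[16, -4, -6], [-4, 18, -6], [-6, -6, 6]].
Applying the same elementary operations to the rows and columns of H produces a congruent diagonal matrix with entries 16, 17, 15/34.
That gives 3 positive pivots.
H is positive definite, so the origin is a strict local minimum.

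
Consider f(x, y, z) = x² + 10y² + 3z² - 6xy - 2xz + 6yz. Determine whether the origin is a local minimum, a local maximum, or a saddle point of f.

local minimum

The Hessian at the origin is H = [[2, -6, -2], [-6, 20, 6], [-2, 6, 6]].
Symmetric row and column elimination reduces H to a congruent diagonal form with pivots 2, 2, 4.
That gives 3 positive pivots.
H is positive definite, so the origin is a strict local minimum.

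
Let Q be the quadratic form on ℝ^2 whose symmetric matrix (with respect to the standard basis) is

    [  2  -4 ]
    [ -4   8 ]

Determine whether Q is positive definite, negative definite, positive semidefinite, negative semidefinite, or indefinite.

For the 2×2 matrix [[2, -4], [-4, 8]]: det = 2·8 − (-4)² = 0, trace = 10.
det = 0 so one eigenvalue is zero; the form is semidefinite with the sign of the trace.

positive semidefinite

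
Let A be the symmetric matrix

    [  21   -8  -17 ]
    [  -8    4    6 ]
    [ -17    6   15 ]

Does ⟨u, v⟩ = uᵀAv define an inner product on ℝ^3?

yes

Leading principal minors: Δ_1 = 21, Δ_2 = 20, Δ_3 = 20.
All leading principal minors are positive, so by Sylvester's criterion Q is positive definite.
⟨·,·⟩ is an inner product exactly when A is positive definite.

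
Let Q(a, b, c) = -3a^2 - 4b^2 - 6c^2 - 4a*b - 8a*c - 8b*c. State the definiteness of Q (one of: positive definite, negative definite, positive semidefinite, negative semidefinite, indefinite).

negative semidefinite

Write A = [[-3, -2, -4], [-2, -4, -4], [-4, -4, -6]].
Congruent diagonalization of A (simultaneous row and column reduction) yields pivots -3, -8/3, 0.
Counting signs: 2 negative, 1 zero.
Hence Q is negative semidefinite.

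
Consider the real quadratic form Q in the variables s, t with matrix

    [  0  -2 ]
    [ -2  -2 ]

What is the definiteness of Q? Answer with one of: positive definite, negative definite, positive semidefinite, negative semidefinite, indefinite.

indefinite

For the 2×2 matrix [[0, -2], [-2, -2]]: det = 0·-2 − (-2)² = -4, trace = -2.
det < 0 so the eigenvalues have opposite signs; the form is indefinite.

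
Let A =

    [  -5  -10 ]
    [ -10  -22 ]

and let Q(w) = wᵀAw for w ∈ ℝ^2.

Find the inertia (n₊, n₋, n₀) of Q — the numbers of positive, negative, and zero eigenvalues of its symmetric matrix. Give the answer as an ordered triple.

Congruent diagonalization of A (simultaneous row and column reduction) yields pivots -5, -2.
So there are 2 negative pivots.

(0, 2, 0)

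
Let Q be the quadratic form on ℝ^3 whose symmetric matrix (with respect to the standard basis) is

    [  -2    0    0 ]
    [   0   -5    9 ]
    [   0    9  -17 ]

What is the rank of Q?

Applying the same elementary operations to the rows and columns of A produces a congruent diagonal matrix with entries -2, -5, -4/5.
Counting signs: 3 negative.
The rank is the number of nonzero pivots: 3.

3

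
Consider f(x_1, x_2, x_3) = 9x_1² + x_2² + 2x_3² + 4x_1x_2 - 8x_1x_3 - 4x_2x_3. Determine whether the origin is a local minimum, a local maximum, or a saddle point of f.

saddle point

The Hessian at the origin is H = [[18, 4, -8], [4, 2, -4], [-8, -4, 4]].
Applying the same elementary operations to the rows and columns of H produces a congruent diagonal matrix with entries 18, 10/9, -4.
So there are 2 positive, 1 negative pivots.
H is indefinite, so the origin is a saddle point.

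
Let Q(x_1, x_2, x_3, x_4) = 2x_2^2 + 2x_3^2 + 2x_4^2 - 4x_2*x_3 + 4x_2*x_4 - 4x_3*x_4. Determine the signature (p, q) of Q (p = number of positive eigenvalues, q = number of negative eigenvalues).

The symmetric matrix is A = [[0, 0, 0, 0], [0, 2, -2, 2], [0, -2, 2, -2], [0, 2, -2, 2]].
Row-reducing A symmetrically gives the diagonal entries 0, 2, 0, 0.
Counting signs: 1 positive, 3 zero.

(1, 0)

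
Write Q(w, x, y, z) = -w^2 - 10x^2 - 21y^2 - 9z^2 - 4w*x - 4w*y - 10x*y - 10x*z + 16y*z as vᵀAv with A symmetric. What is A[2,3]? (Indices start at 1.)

The coefficient of x·y in Q is -10. For a symmetric A this equals A[2,3] + A[3,2] = 2·A[2,3].
So A[2,3] = -10/2 = -5.

-5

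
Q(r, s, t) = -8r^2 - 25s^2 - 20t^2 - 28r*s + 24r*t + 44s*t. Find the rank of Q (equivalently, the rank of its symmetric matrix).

2

The symmetric matrix is A = [[-8, -14, 12], [-14, -25, 22], [12, 22, -20]].
Congruent diagonalization of A (simultaneous row and column reduction) yields pivots -8, -1/2, 0.
Counting signs: 2 negative, 1 zero.
The rank is the number of nonzero pivots: 2.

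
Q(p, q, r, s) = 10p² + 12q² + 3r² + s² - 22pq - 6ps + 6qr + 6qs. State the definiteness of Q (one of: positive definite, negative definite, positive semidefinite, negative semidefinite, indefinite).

indefinite

Write A = [[10, -11, 0, -3], [-11, 12, 3, 3], [0, 3, 3, 0], [-3, 3, 0, 1]].
Row-reducing A symmetrically gives the diagonal entries 10, -1/10, 93, 4/31.
Counting signs: 3 positive, 1 negative.
Hence Q is indefinite.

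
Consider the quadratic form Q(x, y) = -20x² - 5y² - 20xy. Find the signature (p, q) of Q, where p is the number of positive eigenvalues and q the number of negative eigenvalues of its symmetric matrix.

Write A = [[-20, -10], [-10, -5]].
Applying the same elementary operations to the rows and columns of A produces a congruent diagonal matrix with entries -20, 0.
That gives 1 negative, 1 zero pivots.

(0, 1)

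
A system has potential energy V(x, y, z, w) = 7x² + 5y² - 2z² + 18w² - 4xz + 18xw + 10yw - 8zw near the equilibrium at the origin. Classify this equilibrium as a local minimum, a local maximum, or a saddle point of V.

saddle point

The Hessian at the origin is H = [[14, 0, -4, 18], [0, 10, 0, 10], [-4, 0, -4, -8], [18, 10, -8, 36]].
Row-reducing H symmetrically gives the diagonal entries 14, 10, -36/7, 40/9.
That gives 3 positive, 1 negative pivots.
H is indefinite, so the origin is a saddle point.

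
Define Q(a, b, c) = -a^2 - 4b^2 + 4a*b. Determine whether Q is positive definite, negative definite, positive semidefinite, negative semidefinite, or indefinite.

The symmetric matrix is A = [[-1, 2, 0], [2, -4, 0], [0, 0, 0]].
Symmetric row and column elimination reduces A to a congruent diagonal form with pivots -1, 0, 0.
So there are 1 negative, 2 zero pivots.
Hence Q is negative semidefinite.

negative semidefinite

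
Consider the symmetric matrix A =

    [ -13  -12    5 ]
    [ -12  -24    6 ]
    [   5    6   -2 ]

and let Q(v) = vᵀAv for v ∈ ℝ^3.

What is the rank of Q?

3

Symmetric row and column elimination reduces A to a congruent diagonal form with pivots -13, -168/13, 1/14.
So there are 1 positive, 2 negative pivots.
The rank is the number of nonzero pivots: 3.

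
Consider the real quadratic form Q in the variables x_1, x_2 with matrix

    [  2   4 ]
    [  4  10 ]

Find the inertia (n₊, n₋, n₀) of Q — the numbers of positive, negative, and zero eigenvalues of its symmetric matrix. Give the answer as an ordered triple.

Symmetric row and column elimination reduces A to a congruent diagonal form with pivots 2, 2.
So there are 2 positive pivots.

(2, 0, 0)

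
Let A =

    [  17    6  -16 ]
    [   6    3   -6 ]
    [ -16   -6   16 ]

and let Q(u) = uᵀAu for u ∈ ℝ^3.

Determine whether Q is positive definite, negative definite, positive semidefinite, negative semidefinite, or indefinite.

positive definite

Row-reducing A symmetrically gives the diagonal entries 17, 15/17, 4/5.
That gives 3 positive pivots.
Hence Q is positive definite.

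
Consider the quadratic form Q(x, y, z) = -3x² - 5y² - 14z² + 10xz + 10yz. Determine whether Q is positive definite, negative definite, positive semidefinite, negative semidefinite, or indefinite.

negative definite

The symmetric matrix of Q is A = [[-3, 0, 5], [0, -5, 5], [5, 5, -14]].
Leading principal minors: Δ_1 = -3, Δ_2 = 15, Δ_3 = -10.
The signs alternate starting with Δ_1 < 0, so by Sylvester's criterion Q is negative definite.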